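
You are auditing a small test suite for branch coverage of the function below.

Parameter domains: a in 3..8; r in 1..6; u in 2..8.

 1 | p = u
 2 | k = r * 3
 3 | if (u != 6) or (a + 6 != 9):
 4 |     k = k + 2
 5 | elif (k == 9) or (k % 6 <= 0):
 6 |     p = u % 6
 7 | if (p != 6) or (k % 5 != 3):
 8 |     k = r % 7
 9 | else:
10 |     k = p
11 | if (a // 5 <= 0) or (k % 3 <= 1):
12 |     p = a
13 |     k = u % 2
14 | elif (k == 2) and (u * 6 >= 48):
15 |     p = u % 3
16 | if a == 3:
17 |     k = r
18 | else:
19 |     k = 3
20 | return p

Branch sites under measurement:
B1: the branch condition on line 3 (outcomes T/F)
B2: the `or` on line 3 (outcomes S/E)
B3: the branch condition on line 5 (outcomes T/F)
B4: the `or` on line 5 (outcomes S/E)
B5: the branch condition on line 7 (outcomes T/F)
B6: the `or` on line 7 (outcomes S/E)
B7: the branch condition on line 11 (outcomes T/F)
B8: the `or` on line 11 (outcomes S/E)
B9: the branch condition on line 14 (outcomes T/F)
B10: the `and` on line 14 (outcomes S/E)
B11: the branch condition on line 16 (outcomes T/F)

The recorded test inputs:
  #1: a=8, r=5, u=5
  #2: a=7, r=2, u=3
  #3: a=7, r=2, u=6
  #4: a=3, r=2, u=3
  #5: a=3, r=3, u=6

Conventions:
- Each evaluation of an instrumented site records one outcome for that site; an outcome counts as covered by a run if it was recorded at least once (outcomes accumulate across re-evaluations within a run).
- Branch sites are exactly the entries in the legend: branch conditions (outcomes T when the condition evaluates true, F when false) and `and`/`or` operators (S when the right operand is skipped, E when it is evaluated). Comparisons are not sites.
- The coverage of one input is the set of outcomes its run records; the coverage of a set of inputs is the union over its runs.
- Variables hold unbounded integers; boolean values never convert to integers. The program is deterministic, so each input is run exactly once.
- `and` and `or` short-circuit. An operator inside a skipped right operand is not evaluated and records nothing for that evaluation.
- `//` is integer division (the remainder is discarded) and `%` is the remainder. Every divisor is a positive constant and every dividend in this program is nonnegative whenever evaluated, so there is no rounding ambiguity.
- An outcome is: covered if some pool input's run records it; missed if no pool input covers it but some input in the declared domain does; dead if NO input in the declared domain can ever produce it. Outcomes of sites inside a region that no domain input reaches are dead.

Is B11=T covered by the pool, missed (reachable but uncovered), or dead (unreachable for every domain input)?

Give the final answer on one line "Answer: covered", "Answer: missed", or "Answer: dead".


B11=T is recorded by pool input(s) 4, 5 -> covered
Answer: covered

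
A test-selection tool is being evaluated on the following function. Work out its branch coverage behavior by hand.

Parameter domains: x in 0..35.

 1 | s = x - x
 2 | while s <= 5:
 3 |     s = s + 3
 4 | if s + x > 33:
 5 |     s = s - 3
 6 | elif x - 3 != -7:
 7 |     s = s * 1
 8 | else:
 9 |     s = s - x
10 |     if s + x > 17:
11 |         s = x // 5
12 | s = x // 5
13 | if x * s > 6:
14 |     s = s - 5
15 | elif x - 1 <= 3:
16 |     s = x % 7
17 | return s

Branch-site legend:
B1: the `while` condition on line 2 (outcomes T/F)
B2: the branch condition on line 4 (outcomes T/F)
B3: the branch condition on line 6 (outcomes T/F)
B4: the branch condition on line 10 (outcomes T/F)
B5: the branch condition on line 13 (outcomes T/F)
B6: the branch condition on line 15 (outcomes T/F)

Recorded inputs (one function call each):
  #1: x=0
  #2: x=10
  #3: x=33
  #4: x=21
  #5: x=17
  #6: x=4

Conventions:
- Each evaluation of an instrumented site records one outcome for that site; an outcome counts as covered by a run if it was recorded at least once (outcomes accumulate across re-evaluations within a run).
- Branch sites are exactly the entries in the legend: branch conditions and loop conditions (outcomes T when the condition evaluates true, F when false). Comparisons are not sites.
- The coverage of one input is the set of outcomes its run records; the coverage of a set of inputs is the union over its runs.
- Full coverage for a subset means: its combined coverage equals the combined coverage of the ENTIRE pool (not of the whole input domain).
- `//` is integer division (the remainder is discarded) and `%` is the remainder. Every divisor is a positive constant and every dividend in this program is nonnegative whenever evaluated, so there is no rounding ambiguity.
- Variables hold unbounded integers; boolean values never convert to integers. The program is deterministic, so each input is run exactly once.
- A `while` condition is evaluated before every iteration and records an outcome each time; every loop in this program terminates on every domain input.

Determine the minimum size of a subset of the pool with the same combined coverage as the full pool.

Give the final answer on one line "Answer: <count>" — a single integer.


input #1 (x=0): events B1->T, B1->T, B1->F, B2->F, B3->T, B5->F, B6->T; covers B1=T, B1=F, B2=F, B3=T, B5=F, B6=T
input #2 (x=10): events B1->T, B1->T, B1->F, B2->F, B3->T, B5->T; covers B1=T, B1=F, B2=F, B3=T, B5=T
input #3 (x=33): events B1->T, B1->T, B1->F, B2->T, B5->T; covers B1=T, B1=F, B2=T, B5=T
input #4 (x=21): events B1->T, B1->T, B1->F, B2->F, B3->T, B5->T; covers B1=T, B1=F, B2=F, B3=T, B5=T
input #5 (x=17): events B1->T, B1->T, B1->F, B2->F, B3->T, B5->T; covers B1=T, B1=F, B2=F, B3=T, B5=T
input #6 (x=4): events B1->T, B1->T, B1->F, B2->F, B3->T, B5->F, B6->T; covers B1=T, B1=F, B2=F, B3=T, B5=F, B6=T
together the pool reaches 8 outcomes: B1=T, B1=F, B2=T, B2=F, B3=T, B5=T, B5=F, B6=T
no size-1 subset reaches all 8 outcomes (best union: 6/8)
size 2: inputs {1, 3} cover all 8 outcomes, and no lexicographically smaller subset of this size does
Answer: 2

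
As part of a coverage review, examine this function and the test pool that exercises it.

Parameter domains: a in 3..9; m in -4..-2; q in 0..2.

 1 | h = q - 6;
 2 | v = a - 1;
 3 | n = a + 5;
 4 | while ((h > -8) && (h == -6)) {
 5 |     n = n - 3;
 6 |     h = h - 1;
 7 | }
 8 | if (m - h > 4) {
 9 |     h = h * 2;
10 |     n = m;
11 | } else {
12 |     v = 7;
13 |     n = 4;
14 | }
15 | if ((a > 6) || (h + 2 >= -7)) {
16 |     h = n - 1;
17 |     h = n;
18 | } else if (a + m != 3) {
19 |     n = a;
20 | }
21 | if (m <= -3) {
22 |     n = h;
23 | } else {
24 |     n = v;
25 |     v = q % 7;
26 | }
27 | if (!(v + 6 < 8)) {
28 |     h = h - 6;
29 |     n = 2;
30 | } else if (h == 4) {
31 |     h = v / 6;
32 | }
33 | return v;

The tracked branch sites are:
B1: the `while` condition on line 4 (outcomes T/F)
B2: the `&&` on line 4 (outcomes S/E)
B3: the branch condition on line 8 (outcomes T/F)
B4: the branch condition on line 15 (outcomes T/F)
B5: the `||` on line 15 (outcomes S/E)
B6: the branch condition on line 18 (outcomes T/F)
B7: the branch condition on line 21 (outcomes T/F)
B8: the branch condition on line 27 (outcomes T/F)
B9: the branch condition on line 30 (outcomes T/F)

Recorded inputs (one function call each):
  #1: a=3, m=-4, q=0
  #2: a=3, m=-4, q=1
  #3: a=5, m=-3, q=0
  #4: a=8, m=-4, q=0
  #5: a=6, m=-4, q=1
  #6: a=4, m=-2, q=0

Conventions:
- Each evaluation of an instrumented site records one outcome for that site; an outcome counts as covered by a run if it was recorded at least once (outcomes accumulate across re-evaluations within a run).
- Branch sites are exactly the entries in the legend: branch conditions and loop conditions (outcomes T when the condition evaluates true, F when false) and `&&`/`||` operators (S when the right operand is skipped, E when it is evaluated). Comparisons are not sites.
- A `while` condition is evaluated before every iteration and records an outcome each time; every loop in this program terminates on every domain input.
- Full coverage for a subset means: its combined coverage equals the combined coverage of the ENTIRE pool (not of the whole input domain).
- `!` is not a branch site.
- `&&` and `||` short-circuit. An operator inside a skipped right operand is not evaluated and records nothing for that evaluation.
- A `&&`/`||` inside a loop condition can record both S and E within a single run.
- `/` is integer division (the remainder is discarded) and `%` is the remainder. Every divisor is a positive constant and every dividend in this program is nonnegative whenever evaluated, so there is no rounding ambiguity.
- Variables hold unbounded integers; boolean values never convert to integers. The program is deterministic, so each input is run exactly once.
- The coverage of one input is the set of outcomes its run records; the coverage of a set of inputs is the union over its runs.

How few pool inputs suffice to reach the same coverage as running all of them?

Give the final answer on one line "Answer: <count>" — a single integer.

input #1, a=3, m=-4, q=0: outcomes B1=T, B1=F, B2=E, B3=F, B4=T, B5=E, B7=T, B8=T
input #2, a=3, m=-4, q=1: outcomes B1=F, B2=E, B3=F, B4=T, B5=E, B7=T, B8=T
input #3, a=5, m=-3, q=0: outcomes B1=T, B1=F, B2=E, B3=F, B4=T, B5=E, B7=T, B8=T
input #4, a=8, m=-4, q=0: outcomes B1=T, B1=F, B2=E, B3=F, B4=T, B5=S, B7=T, B8=T
input #5, a=6, m=-4, q=1: outcomes B1=F, B2=E, B3=F, B4=T, B5=E, B7=T, B8=T
input #6, a=4, m=-2, q=0: outcomes B1=T, B1=F, B2=E, B3=T, B4=F, B5=E, B6=T, B7=F, B8=F, B9=F
together the pool reaches 15 outcomes: B1=T, B1=F, B2=E, B3=T, B3=F, B4=T, B4=F, B5=S, B5=E, B6=T, B7=T, B7=F, B8=T, B8=F, B9=F
no size-1 subset reaches all 15 outcomes (best union: 10/15)
at size 2, {4, 6} reaches all 15 outcomes; every lexicographically earlier size-2 subset fails

Answer: 2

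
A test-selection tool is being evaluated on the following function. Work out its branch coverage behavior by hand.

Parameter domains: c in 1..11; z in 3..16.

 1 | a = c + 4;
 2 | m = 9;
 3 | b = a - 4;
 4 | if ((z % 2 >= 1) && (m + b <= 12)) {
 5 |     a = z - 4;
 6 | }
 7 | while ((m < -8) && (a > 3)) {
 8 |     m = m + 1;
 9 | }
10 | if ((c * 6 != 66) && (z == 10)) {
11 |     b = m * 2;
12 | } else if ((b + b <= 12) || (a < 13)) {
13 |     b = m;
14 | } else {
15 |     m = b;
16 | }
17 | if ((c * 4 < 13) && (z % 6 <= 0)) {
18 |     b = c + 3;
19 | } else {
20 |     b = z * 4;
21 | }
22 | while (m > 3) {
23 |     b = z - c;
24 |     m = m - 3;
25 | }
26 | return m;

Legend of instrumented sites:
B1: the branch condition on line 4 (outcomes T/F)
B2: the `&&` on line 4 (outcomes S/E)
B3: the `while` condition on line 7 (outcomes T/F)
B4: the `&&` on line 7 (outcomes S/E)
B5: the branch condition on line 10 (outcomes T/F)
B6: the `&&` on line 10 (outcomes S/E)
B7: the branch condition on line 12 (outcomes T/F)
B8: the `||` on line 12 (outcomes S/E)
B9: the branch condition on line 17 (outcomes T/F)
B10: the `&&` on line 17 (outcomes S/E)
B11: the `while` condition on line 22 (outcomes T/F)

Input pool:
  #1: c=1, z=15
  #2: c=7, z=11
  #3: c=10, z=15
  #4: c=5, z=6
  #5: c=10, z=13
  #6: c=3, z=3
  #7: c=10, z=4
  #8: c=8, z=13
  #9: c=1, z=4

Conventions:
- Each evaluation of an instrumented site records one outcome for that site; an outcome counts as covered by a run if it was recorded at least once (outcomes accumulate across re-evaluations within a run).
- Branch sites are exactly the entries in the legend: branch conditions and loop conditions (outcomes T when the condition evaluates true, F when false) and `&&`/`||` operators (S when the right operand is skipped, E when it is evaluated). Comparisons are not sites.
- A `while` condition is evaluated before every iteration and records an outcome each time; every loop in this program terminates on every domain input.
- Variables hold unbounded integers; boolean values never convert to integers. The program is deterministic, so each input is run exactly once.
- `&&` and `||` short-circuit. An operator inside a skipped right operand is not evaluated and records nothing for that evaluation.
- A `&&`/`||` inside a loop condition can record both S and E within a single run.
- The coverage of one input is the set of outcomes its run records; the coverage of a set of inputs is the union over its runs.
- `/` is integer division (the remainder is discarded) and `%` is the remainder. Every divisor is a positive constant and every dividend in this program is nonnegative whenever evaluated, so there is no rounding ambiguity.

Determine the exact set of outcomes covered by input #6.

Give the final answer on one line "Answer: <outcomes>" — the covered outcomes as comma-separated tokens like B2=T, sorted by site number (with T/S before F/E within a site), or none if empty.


Simulating input #6 (c=3, z=3) step by step:
  B2->E, B1->T, B4->S, B3->F, B6->E, B5->F, B8->S, B7->T, B10->E, B9->F
  B11->T, B11->T, B11->F
as a set, this run covers: B1=T, B2=E, B3=F, B4=S, B5=F, B6=E, B7=T, B8=S, B9=F, B10=E, B11=T, B11=F
Answer: B1=T, B2=E, B3=F, B4=S, B5=F, B6=E, B7=T, B8=S, B9=F, B10=E, B11=T, B11=F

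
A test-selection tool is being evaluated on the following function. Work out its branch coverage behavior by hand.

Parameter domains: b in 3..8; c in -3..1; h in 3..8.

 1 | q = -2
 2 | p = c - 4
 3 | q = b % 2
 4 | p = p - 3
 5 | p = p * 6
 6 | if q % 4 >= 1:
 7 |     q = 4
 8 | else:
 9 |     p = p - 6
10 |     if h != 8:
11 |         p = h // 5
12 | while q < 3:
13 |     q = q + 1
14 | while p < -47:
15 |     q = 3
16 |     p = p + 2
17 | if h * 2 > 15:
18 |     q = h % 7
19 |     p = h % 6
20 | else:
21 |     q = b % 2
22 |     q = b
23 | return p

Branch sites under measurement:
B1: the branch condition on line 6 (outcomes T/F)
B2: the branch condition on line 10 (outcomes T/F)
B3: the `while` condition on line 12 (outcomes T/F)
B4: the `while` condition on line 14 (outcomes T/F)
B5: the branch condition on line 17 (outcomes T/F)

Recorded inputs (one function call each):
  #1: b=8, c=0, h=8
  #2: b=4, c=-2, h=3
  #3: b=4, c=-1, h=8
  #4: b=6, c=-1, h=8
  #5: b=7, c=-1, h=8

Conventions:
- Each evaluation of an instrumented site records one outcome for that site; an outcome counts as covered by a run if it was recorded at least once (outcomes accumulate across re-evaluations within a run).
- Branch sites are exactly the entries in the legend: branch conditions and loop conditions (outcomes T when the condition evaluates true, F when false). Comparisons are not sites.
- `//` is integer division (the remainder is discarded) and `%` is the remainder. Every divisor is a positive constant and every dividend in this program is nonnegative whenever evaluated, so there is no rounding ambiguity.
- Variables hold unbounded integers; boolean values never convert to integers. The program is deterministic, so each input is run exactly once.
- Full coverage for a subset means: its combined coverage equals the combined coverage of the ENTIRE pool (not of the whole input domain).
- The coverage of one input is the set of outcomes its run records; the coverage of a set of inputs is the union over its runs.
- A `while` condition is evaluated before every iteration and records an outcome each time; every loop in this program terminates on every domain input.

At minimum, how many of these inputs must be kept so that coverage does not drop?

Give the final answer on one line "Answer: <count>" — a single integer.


test 1 (b=8, c=0, h=8) fires B1->F, B2->F, B3->T, B3->T, B3->T, B3->F, B4->T, B4->F, B5->T; hits B1=F, B2=F, B3=T, B3=F, B4=T, B4=F, B5=T
test 2 (b=4, c=-2, h=3) fires B1->F, B2->T, B3->T, B3->T, B3->T, B3->F, B4->F, B5->F; hits B1=F, B2=T, B3=T, B3=F, B4=F, B5=F
test 3 (b=4, c=-1, h=8) fires B1->F, B2->F, B3->T, B3->T, B3->T, B3->F, B4->T, B4->T, B4->T, B4->T, B4->F, B5->T; hits B1=F, B2=F, B3=T, B3=F, B4=T, B4=F, B5=T
test 4 (b=6, c=-1, h=8) fires B1->F, B2->F, B3->T, B3->T, B3->T, B3->F, B4->T, B4->T, B4->T, B4->T, B4->F, B5->T; hits B1=F, B2=F, B3=T, B3=F, B4=T, B4=F, B5=T
test 5 (b=7, c=-1, h=8) fires B1->T, B3->F, B4->T, B4->F, B5->T; hits B1=T, B3=F, B4=T, B4=F, B5=T
the full pool covers 10 outcomes: B1=T, B1=F, B2=T, B2=F, B3=T, B3=F, B4=T, B4=F, B5=T, B5=F
no size-1 subset reaches all 10 outcomes (best union: 7/10)
no size-2 subset reaches all 10 outcomes (best union: 9/10)
the canonical winner is {1, 2, 5}: size 3, full 10-outcome coverage, earliest index list among size-3 covers
Answer: 3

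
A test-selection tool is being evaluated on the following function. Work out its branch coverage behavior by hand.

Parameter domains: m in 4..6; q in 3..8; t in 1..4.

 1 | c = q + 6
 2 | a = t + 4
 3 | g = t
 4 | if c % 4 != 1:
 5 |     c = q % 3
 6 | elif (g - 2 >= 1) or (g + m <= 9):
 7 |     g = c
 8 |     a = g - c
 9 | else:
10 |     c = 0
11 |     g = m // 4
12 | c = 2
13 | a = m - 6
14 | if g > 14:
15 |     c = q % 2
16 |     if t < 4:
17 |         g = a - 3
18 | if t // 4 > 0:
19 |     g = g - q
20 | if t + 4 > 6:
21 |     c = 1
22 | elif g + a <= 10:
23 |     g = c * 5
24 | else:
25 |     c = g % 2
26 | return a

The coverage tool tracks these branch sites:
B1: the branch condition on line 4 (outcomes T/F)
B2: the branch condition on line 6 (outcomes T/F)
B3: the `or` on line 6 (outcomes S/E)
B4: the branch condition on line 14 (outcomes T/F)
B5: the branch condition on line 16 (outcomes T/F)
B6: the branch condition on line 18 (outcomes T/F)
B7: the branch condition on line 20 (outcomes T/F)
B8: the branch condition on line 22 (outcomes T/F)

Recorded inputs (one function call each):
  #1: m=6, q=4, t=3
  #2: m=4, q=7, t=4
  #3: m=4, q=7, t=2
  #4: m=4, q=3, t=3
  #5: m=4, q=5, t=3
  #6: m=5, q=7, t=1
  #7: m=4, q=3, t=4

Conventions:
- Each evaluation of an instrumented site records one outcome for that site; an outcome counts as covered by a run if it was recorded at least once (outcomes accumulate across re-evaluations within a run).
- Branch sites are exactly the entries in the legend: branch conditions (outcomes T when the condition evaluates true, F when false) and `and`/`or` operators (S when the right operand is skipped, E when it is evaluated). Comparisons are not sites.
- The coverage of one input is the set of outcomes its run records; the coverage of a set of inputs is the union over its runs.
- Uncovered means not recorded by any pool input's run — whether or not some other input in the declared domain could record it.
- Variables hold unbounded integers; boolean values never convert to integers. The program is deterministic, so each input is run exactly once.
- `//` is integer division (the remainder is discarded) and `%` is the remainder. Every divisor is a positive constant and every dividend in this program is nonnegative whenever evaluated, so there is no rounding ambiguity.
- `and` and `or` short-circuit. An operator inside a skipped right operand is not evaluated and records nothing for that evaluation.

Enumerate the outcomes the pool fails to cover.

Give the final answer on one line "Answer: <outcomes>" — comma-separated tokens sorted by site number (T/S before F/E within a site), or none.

test 1 (m=6, q=4, t=3) hits B1=T, B4=F, B6=F, B7=T
test 2 (m=4, q=7, t=4) hits B1=F, B2=T, B3=S, B4=F, B6=T, B7=T
test 3 (m=4, q=7, t=2) hits B1=F, B2=T, B3=E, B4=F, B6=F, B7=F, B8=F
test 4 (m=4, q=3, t=3) hits B1=F, B2=T, B3=S, B4=F, B6=F, B7=T
test 5 (m=4, q=5, t=3) hits B1=T, B4=F, B6=F, B7=T
test 6 (m=5, q=7, t=1) hits B1=F, B2=T, B3=E, B4=F, B6=F, B7=F, B8=F
test 7 (m=4, q=3, t=4) hits B1=F, B2=T, B3=S, B4=F, B6=T, B7=T
union over the pool: B1=T, B1=F, B2=T, B3=S, B3=E, B4=F, B6=T, B6=F, B7=T, B7=F, B8=F
uncovered (5 of 16): B2=F, B4=T, B5=T, B5=F, B8=T

Answer: B2=F, B4=T, B5=T, B5=F, B8=T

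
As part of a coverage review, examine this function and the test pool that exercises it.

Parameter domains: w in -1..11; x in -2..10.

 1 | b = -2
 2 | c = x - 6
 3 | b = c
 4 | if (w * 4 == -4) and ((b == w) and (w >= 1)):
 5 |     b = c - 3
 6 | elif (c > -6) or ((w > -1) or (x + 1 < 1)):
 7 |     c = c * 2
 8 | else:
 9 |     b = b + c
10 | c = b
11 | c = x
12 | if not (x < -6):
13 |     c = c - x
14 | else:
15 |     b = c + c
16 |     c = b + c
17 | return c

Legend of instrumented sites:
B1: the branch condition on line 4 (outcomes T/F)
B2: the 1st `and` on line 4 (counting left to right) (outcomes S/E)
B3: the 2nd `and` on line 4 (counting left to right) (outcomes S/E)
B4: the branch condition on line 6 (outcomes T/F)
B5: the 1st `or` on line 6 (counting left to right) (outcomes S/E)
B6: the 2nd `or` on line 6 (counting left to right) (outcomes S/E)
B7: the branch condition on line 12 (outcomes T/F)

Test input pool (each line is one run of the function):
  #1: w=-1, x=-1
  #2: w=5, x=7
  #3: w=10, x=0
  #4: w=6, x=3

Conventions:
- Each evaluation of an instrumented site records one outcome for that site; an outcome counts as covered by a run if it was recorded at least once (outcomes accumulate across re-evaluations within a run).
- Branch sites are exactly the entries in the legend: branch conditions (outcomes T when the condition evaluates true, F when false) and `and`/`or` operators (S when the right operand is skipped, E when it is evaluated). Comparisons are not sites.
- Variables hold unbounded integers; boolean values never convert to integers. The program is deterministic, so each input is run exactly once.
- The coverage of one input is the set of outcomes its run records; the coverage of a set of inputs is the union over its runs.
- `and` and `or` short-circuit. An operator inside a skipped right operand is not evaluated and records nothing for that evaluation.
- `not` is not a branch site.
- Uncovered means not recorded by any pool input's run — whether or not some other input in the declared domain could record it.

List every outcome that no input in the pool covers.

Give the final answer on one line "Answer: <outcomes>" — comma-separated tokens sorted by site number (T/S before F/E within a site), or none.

#1 (w=-1, x=-1) -> B2->E, B3->S, B1->F, B5->E, B6->E, B4->T, B7->T; covered: B1=F, B2=E, B3=S, B4=T, B5=E, B6=E, B7=T
#2 (w=5, x=7) -> B2->S, B1->F, B5->S, B4->T, B7->T; covered: B1=F, B2=S, B4=T, B5=S, B7=T
#3 (w=10, x=0) -> B2->S, B1->F, B5->E, B6->S, B4->T, B7->T; covered: B1=F, B2=S, B4=T, B5=E, B6=S, B7=T
#4 (w=6, x=3) -> B2->S, B1->F, B5->S, B4->T, B7->T; covered: B1=F, B2=S, B4=T, B5=S, B7=T
union over the pool: B1=F, B2=S, B2=E, B3=S, B4=T, B5=S, B5=E, B6=S, B6=E, B7=T
uncovered (4 of 14): B1=T, B3=E, B4=F, B7=F

Answer: B1=T, B3=E, B4=F, B7=F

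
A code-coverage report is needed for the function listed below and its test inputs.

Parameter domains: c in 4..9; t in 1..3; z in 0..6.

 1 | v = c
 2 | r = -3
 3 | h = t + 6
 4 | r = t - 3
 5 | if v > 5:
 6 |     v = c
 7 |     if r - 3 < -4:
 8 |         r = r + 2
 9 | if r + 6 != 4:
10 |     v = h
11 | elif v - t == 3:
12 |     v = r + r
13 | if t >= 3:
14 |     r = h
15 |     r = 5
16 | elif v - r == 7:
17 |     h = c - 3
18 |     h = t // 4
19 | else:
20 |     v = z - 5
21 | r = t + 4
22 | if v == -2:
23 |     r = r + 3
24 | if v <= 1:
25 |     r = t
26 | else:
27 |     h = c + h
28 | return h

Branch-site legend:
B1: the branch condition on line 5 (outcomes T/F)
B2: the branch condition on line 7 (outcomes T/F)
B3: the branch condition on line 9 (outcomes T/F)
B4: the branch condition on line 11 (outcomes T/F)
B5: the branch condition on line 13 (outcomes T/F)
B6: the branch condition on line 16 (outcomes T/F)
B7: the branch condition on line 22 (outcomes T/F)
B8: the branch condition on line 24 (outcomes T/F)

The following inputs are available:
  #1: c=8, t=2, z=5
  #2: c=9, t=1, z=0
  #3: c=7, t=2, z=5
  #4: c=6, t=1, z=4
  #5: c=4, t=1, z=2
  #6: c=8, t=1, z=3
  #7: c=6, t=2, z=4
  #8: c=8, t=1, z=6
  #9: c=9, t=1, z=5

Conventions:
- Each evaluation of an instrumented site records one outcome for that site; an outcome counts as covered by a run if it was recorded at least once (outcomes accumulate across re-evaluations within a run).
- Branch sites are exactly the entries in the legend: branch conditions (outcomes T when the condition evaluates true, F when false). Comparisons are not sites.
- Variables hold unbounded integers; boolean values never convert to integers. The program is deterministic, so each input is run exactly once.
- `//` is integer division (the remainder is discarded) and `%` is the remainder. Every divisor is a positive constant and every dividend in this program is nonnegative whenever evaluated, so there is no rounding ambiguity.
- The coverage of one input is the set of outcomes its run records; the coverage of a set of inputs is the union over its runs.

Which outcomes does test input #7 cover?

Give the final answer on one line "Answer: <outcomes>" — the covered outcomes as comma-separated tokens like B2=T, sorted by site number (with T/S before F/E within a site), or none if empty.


Running input #7 (c=6, t=2, z=4), event by event:
  B1->T, B2->F, B3->T, B5->F, B6->F, B7->F, B8->T
distinct outcomes covered: B1=T, B2=F, B3=T, B5=F, B6=F, B7=F, B8=T
Answer: B1=T, B2=F, B3=T, B5=F, B6=F, B7=F, B8=T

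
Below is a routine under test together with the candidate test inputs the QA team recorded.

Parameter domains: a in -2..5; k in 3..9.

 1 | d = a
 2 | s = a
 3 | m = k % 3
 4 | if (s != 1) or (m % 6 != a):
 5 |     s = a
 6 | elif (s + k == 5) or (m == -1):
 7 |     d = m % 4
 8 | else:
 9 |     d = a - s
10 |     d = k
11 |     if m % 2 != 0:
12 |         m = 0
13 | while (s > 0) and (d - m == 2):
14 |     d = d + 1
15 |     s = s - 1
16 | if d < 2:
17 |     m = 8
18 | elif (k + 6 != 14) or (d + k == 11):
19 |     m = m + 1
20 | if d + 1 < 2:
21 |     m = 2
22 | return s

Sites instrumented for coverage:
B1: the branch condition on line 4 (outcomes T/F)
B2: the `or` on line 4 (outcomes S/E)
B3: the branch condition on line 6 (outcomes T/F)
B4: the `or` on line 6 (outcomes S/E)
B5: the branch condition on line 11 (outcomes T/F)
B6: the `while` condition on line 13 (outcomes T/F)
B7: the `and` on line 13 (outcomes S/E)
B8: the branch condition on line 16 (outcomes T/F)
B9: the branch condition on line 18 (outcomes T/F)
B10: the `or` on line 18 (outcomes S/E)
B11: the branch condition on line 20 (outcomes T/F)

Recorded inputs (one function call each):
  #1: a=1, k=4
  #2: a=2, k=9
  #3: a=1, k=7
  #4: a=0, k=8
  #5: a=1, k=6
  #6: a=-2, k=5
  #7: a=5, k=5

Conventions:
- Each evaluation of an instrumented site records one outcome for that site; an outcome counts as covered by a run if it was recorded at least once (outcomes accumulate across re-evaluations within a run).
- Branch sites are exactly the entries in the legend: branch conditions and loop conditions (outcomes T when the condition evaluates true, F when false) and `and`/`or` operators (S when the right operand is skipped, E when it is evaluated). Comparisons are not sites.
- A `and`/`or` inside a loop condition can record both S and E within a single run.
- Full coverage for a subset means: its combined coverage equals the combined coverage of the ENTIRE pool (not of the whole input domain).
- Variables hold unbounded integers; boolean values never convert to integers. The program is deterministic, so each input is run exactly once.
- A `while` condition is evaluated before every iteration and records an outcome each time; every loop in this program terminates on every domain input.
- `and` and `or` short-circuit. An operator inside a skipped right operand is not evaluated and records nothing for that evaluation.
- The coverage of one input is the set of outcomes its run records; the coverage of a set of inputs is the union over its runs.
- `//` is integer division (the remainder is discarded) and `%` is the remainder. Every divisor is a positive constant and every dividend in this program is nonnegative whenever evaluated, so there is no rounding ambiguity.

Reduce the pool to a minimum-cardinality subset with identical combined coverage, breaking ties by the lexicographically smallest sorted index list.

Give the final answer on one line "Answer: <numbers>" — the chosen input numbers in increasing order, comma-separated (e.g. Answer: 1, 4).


input #1 (a=1, k=4): covers B1=F, B2=E, B3=T, B4=S, B6=F, B7=E, B8=T, B11=F
input #2 (a=2, k=9): covers B1=T, B2=S, B6=T, B6=F, B7=E, B8=F, B9=T, B10=S, B11=F
input #3 (a=1, k=7): covers B1=F, B2=E, B3=F, B4=E, B5=T, B6=F, B7=E, B8=F, B9=T, B10=S, B11=F
input #4 (a=0, k=8): covers B1=T, B2=S, B6=F, B7=S, B8=T, B11=T
input #5 (a=1, k=6): covers B1=T, B2=E, B6=F, B7=E, B8=T, B11=F
input #6 (a=-2, k=5): covers B1=T, B2=S, B6=F, B7=S, B8=T, B11=T
input #7 (a=5, k=5): covers B1=T, B2=S, B6=F, B7=E, B8=F, B9=T, B10=S, B11=F
the full pool covers 19 outcomes: B1=T, B1=F, B2=S, B2=E, B3=T, B3=F, B4=S, B4=E, B5=T, B6=T, B6=F, B7=S, B7=E, B8=T, B8=F, B9=T, B10=S, B11=T, B11=F
checked all size-1 subsets: none covers 19 outcomes (max 11/19)
checked all size-2 subsets: none covers 19 outcomes (max 16/19)
checked all size-3 subsets: none covers 19 outcomes (max 18/19)
the canonical winner is {1, 2, 3, 4}: size 4, full 19-outcome coverage, earliest index list among size-4 covers
Answer: 1, 2, 3, 4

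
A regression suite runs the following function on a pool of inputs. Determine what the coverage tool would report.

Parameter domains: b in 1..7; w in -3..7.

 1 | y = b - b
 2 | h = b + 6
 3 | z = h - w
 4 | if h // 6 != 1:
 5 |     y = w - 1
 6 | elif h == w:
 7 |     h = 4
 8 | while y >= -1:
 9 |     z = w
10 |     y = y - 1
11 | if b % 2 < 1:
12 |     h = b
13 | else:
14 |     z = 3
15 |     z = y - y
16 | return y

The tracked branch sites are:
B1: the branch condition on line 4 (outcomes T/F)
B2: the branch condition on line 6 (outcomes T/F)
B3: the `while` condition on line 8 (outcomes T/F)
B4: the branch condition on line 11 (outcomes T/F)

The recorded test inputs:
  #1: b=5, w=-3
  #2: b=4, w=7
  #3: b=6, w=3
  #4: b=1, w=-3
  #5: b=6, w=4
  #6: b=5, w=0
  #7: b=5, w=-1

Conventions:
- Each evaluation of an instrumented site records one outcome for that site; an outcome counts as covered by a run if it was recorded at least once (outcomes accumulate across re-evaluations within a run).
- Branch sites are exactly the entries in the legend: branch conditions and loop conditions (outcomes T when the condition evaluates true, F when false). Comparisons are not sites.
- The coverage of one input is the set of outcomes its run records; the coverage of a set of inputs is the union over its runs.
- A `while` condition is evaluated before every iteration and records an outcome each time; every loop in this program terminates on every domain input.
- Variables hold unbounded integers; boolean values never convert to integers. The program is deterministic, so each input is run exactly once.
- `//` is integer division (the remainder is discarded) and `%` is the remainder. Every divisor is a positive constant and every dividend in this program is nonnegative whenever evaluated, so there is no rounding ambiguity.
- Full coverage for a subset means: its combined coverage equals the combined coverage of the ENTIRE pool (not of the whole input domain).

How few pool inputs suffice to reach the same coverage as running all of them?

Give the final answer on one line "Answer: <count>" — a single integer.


input #1, b=5, w=-3: events B1->F, B2->F, B3->T, B3->T, B3->F, B4->F; outcomes B1=F, B2=F, B3=T, B3=F, B4=F
input #2, b=4, w=7: events B1->F, B2->F, B3->T, B3->T, B3->F, B4->T; outcomes B1=F, B2=F, B3=T, B3=F, B4=T
input #3, b=6, w=3: events B1->T, B3->T, B3->T, B3->T, B3->T, B3->F, B4->T; outcomes B1=T, B3=T, B3=F, B4=T
input #4, b=1, w=-3: events B1->F, B2->F, B3->T, B3->T, B3->F, B4->F; outcomes B1=F, B2=F, B3=T, B3=F, B4=F
input #5, b=6, w=4: events B1->T, B3->T, B3->T, B3->T, B3->T, B3->T, B3->F, B4->T; outcomes B1=T, B3=T, B3=F, B4=T
input #6, b=5, w=0: events B1->F, B2->F, B3->T, B3->T, B3->F, B4->F; outcomes B1=F, B2=F, B3=T, B3=F, B4=F
input #7, b=5, w=-1: events B1->F, B2->F, B3->T, B3->T, B3->F, B4->F; outcomes B1=F, B2=F, B3=T, B3=F, B4=F
union over all inputs: B1=T, B1=F, B2=F, B3=T, B3=F, B4=T, B4=F (7 outcomes)
every size-1 subset falls short of the 7 outcomes (best: 5/7)
inputs {1, 3} (size 2) cover everything; no size-2 subset with a lexicographically smaller index list covers all 7
Answer: 2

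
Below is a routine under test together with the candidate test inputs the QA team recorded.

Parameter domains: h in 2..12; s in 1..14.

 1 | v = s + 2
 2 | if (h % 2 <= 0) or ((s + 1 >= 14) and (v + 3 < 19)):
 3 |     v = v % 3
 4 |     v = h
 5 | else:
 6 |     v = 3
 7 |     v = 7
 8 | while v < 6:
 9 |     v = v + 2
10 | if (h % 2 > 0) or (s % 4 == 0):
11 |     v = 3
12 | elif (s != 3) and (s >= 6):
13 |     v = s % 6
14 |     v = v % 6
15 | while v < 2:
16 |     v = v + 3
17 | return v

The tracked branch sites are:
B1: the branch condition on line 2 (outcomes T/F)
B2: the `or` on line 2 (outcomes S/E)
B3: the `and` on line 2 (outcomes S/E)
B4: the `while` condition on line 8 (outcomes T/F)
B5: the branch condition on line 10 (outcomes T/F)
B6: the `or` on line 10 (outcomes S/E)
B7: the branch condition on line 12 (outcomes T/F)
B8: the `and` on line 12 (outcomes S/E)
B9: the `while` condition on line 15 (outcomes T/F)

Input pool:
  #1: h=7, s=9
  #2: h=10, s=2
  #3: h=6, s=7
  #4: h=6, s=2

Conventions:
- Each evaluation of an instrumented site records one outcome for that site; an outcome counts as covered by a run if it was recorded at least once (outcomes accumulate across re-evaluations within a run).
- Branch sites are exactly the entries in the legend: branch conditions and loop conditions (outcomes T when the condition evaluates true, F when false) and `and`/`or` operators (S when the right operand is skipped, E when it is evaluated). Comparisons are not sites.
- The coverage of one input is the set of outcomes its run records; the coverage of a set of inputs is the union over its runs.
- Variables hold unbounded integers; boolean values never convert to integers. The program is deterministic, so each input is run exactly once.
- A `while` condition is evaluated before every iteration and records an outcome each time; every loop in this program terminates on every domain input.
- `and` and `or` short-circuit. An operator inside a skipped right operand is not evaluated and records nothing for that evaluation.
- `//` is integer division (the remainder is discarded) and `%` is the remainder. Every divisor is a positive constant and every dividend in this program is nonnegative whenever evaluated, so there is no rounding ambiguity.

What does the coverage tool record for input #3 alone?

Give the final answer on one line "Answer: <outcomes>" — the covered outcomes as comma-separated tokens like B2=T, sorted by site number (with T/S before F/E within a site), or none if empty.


Tracing the run of input #3 (h=6, s=7):
  B2->S, B1->T, B4->F, B6->E, B5->F, B8->E, B7->T, B9->T, B9->F
deduplicating events, the covered set is: B1=T, B2=S, B4=F, B5=F, B6=E, B7=T, B8=E, B9=T, B9=F
Answer: B1=T, B2=S, B4=F, B5=F, B6=E, B7=T, B8=E, B9=T, B9=F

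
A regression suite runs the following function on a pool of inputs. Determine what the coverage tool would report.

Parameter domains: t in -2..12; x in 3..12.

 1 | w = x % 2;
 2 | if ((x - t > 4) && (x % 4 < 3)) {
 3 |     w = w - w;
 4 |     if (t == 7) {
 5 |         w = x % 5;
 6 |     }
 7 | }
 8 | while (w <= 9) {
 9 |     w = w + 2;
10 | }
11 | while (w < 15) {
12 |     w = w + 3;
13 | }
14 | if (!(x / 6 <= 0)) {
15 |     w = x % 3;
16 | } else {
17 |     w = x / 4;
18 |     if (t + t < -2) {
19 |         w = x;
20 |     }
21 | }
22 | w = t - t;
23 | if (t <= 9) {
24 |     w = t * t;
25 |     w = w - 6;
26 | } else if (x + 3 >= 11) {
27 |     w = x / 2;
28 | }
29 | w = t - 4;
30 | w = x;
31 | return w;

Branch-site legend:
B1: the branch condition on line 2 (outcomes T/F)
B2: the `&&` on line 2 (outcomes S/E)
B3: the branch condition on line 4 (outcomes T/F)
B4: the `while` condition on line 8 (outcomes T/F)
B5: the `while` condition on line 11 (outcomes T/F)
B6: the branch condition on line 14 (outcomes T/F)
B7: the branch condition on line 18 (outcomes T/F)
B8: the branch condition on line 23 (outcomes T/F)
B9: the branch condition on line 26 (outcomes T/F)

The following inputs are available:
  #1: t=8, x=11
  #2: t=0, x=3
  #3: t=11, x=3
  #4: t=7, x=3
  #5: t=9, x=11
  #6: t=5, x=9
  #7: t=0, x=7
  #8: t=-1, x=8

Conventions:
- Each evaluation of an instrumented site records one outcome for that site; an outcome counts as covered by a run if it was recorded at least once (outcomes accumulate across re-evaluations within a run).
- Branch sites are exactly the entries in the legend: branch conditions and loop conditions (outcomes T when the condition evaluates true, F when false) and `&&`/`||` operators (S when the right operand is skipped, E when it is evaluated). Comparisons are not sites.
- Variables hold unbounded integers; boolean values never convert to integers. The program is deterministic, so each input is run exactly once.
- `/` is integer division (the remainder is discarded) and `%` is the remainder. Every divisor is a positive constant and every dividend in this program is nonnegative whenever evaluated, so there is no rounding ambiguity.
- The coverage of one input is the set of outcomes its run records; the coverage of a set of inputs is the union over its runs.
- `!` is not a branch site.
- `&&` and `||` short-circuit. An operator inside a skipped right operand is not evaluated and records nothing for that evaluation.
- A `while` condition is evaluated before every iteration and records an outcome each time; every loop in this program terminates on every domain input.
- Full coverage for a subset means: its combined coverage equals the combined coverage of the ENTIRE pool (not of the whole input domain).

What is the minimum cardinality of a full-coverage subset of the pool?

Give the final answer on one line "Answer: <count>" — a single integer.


input #1, t=8, x=11: events B2->S, B1->F, B4->T, B4->T, B4->T, B4->T, B4->T, B4->F, B5->T, B5->T, B5->F, B6->T, B8->T; outcomes B1=F, B2=S, B4=T, B4=F, B5=T, B5=F, B6=T, B8=T
input #2, t=0, x=3: events B2->S, B1->F, B4->T, B4->T, B4->T, B4->T, B4->T, B4->F, B5->T, B5->T, B5->F, B6->F, B7->F, B8->T; outcomes B1=F, B2=S, B4=T, B4=F, B5=T, B5=F, B6=F, B7=F, B8=T
input #3, t=11, x=3: events B2->S, B1->F, B4->T, B4->T, B4->T, B4->T, B4->T, B4->F, B5->T, B5->T, B5->F, B6->F, B7->F, B8->F, ...; outcomes B1=F, B2=S, B4=T, B4=F, B5=T, B5=F, B6=F, B7=F, B8=F, B9=F
input #4, t=7, x=3: events B2->S, B1->F, B4->T, B4->T, B4->T, B4->T, B4->T, B4->F, B5->T, B5->T, B5->F, B6->F, B7->F, B8->T; outcomes B1=F, B2=S, B4=T, B4=F, B5=T, B5=F, B6=F, B7=F, B8=T
input #5, t=9, x=11: events B2->S, B1->F, B4->T, B4->T, B4->T, B4->T, B4->T, B4->F, B5->T, B5->T, B5->F, B6->T, B8->T; outcomes B1=F, B2=S, B4=T, B4=F, B5=T, B5=F, B6=T, B8=T
input #6, t=5, x=9: events B2->S, B1->F, B4->T, B4->T, B4->T, B4->T, B4->T, B4->F, B5->T, B5->T, B5->F, B6->T, B8->T; outcomes B1=F, B2=S, B4=T, B4=F, B5=T, B5=F, B6=T, B8=T
input #7, t=0, x=7: events B2->E, B1->F, B4->T, B4->T, B4->T, B4->T, B4->T, B4->F, B5->T, B5->T, B5->F, B6->T, B8->T; outcomes B1=F, B2=E, B4=T, B4=F, B5=T, B5=F, B6=T, B8=T
input #8, t=-1, x=8: events B2->E, B1->T, B3->F, B4->T, B4->T, B4->T, B4->T, B4->T, B4->F, B5->T, B5->T, B5->F, B6->T, B8->T; outcomes B1=T, B2=E, B3=F, B4=T, B4=F, B5=T, B5=F, B6=T, B8=T
together the pool reaches 15 outcomes: B1=T, B1=F, B2=S, B2=E, B3=F, B4=T, B4=F, B5=T, B5=F, B6=T, B6=F, B7=F, B8=T, B8=F, B9=F
every size-1 subset falls short of the 15 outcomes (best: 10/15)
inputs {3, 8} (size 2) cover everything; no size-2 subset with a lexicographically smaller index list covers all 15
Answer: 2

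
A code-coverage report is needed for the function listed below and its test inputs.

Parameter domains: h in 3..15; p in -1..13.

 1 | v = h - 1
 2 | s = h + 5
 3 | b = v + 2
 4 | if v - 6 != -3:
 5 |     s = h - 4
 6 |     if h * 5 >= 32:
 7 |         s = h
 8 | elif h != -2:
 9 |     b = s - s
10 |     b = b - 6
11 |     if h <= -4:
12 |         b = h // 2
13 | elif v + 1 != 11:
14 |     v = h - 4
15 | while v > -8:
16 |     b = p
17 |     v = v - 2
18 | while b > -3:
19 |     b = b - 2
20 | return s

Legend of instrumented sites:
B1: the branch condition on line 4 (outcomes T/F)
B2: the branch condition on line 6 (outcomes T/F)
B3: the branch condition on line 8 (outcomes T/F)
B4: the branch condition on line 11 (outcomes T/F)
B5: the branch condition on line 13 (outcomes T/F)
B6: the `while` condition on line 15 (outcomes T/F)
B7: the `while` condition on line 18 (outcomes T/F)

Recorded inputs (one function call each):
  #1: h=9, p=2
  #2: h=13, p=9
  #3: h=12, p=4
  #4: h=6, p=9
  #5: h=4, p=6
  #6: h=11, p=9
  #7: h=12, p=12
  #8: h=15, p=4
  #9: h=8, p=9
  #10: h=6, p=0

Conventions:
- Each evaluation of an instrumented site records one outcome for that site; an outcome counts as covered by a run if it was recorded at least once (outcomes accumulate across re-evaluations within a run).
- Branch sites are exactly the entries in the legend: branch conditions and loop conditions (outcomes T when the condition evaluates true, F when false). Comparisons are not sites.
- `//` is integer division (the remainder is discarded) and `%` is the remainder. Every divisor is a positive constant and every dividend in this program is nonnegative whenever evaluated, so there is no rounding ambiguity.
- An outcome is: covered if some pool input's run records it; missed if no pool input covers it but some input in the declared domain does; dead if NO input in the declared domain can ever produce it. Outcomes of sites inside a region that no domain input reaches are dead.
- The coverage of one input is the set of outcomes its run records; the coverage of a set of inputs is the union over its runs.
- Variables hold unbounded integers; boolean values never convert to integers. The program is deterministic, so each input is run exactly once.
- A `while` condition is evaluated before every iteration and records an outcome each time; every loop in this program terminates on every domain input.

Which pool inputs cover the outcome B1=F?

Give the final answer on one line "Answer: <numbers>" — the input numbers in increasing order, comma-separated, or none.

input #1 (h=9, p=2): never hits B1=F
input #2 (h=13, p=9): never hits B1=F
input #3 (h=12, p=4): never hits B1=F
input #4 (h=6, p=9): never hits B1=F
input #5 (h=4, p=6): hits B1=F
input #6 (h=11, p=9): never hits B1=F
input #7 (h=12, p=12): never hits B1=F
input #8 (h=15, p=4): never hits B1=F
input #9 (h=8, p=9): never hits B1=F
input #10 (h=6, p=0): never hits B1=F

Answer: 5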